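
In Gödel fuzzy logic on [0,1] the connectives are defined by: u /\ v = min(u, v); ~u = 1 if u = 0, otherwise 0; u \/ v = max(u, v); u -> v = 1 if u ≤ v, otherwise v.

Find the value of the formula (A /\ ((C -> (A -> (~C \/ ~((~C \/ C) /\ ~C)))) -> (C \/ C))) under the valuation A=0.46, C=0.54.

0.46

~C: Gödel ¬ of 0.54 = 0 (operand ≠ 0)
~C: Gödel ¬ of 0.54 = 0 (operand ≠ 0)
(~C \/ C) = max(0, 0.54) = 0.54
~C: Gödel ¬ of 0.54 = 0 (operand ≠ 0)
((~C \/ C) /\ ~C) = min(0.54, 0) = 0
~((~C \/ C) /\ ~C): Gödel ¬ of 0 = 1 (operand is 0)
(~C \/ ~((~C \/ C) /\ ~C)) = max(0, 1) = 1
(A -> (~C \/ ~((~C \/ C) /\ ~C))): 0.46 ≤ 1, so result = 1
(C -> (A -> (~C \/ ~((~C \/ C) /\ ~C)))): 0.54 ≤ 1, so result = 1
(C \/ C) = max(0.54, 0.54) = 0.54
((C -> (A -> (~C \/ ~((~C \/ C) /\ ~C)))) -> (C \/ C)): 1 > 0.54, so result = 0.54
(A /\ ((C -> (A -> (~C \/ ~((~C \/ C) /\ ~C)))) -> (C \/ C))) = min(0.46, 0.54) = 0.46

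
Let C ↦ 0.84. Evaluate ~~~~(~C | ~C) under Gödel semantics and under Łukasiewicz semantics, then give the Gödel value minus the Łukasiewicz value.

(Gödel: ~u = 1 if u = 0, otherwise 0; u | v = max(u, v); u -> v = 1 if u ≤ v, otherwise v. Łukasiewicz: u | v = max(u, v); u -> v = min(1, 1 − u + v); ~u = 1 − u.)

Gödel evaluation:
  ~C: Gödel ¬ of 0.84 = 0 (operand ≠ 0)
  ~C: Gödel ¬ of 0.84 = 0 (operand ≠ 0)
  (~C | ~C) = max(0, 0) = 0
  ~(~C | ~C): Gödel ¬ of 0 = 1 (operand is 0)
  ~~(~C | ~C): Gödel ¬ of 1 = 0 (operand ≠ 0)
  ~~~(~C | ~C): Gödel ¬ of 0 = 1 (operand is 0)
  ~~~~(~C | ~C): Gödel ¬ of 1 = 0 (operand ≠ 0)
  Gödel value = 0
Łukasiewicz evaluation:
  ~C: Łukasiewicz ¬ gives 1 − 0.84 = 0.16
  ~C: Łukasiewicz ¬ gives 1 − 0.84 = 0.16
  (~C | ~C) = max(0.16, 0.16) = 0.16
  ~(~C | ~C): Łukasiewicz ¬ gives 1 − 0.16 = 0.84
  ~~(~C | ~C): Łukasiewicz ¬ gives 1 − 0.84 = 0.16
  ~~~(~C | ~C): Łukasiewicz ¬ gives 1 − 0.16 = 0.84
  ~~~~(~C | ~C): Łukasiewicz ¬ gives 1 − 0.84 = 0.16
  Łukasiewicz value = 0.16
Difference: 0 − 0.16 = -0.16

-0.16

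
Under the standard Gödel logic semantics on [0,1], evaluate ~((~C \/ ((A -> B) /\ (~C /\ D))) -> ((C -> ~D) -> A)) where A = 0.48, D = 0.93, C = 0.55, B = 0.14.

0.00

~C: Gödel ¬ of 0.55 = 0 (operand ≠ 0)
(A -> B): 0.48 > 0.14, so result = 0.14
~C: Gödel ¬ of 0.55 = 0 (operand ≠ 0)
(~C /\ D) = min(0, 0.93) = 0
((A -> B) /\ (~C /\ D)) = min(0.14, 0) = 0
(~C \/ ((A -> B) /\ (~C /\ D))) = max(0, 0) = 0
~D: Gödel ¬ of 0.93 = 0 (operand ≠ 0)
(C -> ~D): 0.55 > 0, so result = 0
((C -> ~D) -> A): 0 ≤ 0.48, so result = 1
((~C \/ ((A -> B) /\ (~C /\ D))) -> ((C -> ~D) -> A)): 0 ≤ 1, so result = 1
~((~C \/ ((A -> B) /\ (~C /\ D))) -> ((C -> ~D) -> A)): Gödel ¬ of 1 = 0 (operand ≠ 0)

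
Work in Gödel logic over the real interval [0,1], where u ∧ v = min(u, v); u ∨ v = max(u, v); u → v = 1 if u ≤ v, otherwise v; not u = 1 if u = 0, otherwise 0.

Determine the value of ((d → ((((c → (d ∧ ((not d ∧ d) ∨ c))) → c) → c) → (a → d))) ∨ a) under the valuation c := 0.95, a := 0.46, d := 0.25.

1.00

not d: Gödel ¬ of 0.25 = 0 (operand ≠ 0)
(not d ∧ d) = min(0, 0.25) = 0
((not d ∧ d) ∨ c) = max(0, 0.95) = 0.95
(d ∧ ((not d ∧ d) ∨ c)) = min(0.25, 0.95) = 0.25
(c → (d ∧ ((not d ∧ d) ∨ c))): 0.95 > 0.25, so result = 0.25
((c → (d ∧ ((not d ∧ d) ∨ c))) → c): 0.25 ≤ 0.95, so result = 1
(((c → (d ∧ ((not d ∧ d) ∨ c))) → c) → c): 1 > 0.95, so result = 0.95
(a → d): 0.46 > 0.25, so result = 0.25
((((c → (d ∧ ((not d ∧ d) ∨ c))) → c) → c) → (a → d)): 0.95 > 0.25, so result = 0.25
(d → ((((c → (d ∧ ((not d ∧ d) ∨ c))) → c) → c) → (a → d))): 0.25 ≤ 0.25, so result = 1
((d → ((((c → (d ∧ ((not d ∧ d) ∨ c))) → c) → c) → (a → d))) ∨ a) = max(1, 0.46) = 1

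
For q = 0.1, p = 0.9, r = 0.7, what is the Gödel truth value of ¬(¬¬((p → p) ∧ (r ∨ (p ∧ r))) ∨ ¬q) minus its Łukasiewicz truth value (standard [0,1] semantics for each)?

Gödel evaluation:
  (p → p): 0.9 ≤ 0.9, so result = 1
  (p ∧ r) = min(0.9, 0.7) = 0.7
  (r ∨ (p ∧ r)) = max(0.7, 0.7) = 0.7
  ((p → p) ∧ (r ∨ (p ∧ r))) = min(1, 0.7) = 0.7
  ¬((p → p) ∧ (r ∨ (p ∧ r))): Gödel ¬ of 0.7 = 0 (operand ≠ 0)
  ¬¬((p → p) ∧ (r ∨ (p ∧ r))): Gödel ¬ of 0 = 1 (operand is 0)
  ¬q: Gödel ¬ of 0.1 = 0 (operand ≠ 0)
  (¬¬((p → p) ∧ (r ∨ (p ∧ r))) ∨ ¬q) = max(1, 0) = 1
  ¬(¬¬((p → p) ∧ (r ∨ (p ∧ r))) ∨ ¬q): Gödel ¬ of 1 = 0 (operand ≠ 0)
  Gödel value = 0
Łukasiewicz evaluation:
  (p → p): min(1, 1 − 0.9 + 0.9) = 1
  (p ∧ r) = min(0.9, 0.7) = 0.7
  (r ∨ (p ∧ r)) = max(0.7, 0.7) = 0.7
  ((p → p) ∧ (r ∨ (p ∧ r))) = min(1, 0.7) = 0.7
  ¬((p → p) ∧ (r ∨ (p ∧ r))): Łukasiewicz ¬ gives 1 − 0.7 = 0.3
  ¬¬((p → p) ∧ (r ∨ (p ∧ r))): Łukasiewicz ¬ gives 1 − 0.3 = 0.7
  ¬q: Łukasiewicz ¬ gives 1 − 0.1 = 0.9
  (¬¬((p → p) ∧ (r ∨ (p ∧ r))) ∨ ¬q) = max(0.7, 0.9) = 0.9
  ¬(¬¬((p → p) ∧ (r ∨ (p ∧ r))) ∨ ¬q): Łukasiewicz ¬ gives 1 − 0.9 = 0.1
  Łukasiewicz value = 0.1
Difference: 0 − 0.1 = -0.10

-0.10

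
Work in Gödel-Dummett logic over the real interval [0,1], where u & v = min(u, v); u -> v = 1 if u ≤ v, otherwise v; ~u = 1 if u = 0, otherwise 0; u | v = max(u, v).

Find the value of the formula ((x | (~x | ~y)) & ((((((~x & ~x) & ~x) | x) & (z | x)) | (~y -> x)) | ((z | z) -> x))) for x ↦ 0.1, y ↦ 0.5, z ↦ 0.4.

0.10

~x: Gödel ¬ of 0.1 = 0 (operand ≠ 0)
~y: Gödel ¬ of 0.5 = 0 (operand ≠ 0)
(~x | ~y) = max(0, 0) = 0
(x | (~x | ~y)) = max(0.1, 0) = 0.1
~x: Gödel ¬ of 0.1 = 0 (operand ≠ 0)
~x: Gödel ¬ of 0.1 = 0 (operand ≠ 0)
(~x & ~x) = min(0, 0) = 0
~x: Gödel ¬ of 0.1 = 0 (operand ≠ 0)
((~x & ~x) & ~x) = min(0, 0) = 0
(((~x & ~x) & ~x) | x) = max(0, 0.1) = 0.1
(z | x) = max(0.4, 0.1) = 0.4
((((~x & ~x) & ~x) | x) & (z | x)) = min(0.1, 0.4) = 0.1
~y: Gödel ¬ of 0.5 = 0 (operand ≠ 0)
(~y -> x): 0 ≤ 0.1, so result = 1
(((((~x & ~x) & ~x) | x) & (z | x)) | (~y -> x)) = max(0.1, 1) = 1
(z | z) = max(0.4, 0.4) = 0.4
((z | z) -> x): 0.4 > 0.1, so result = 0.1
((((((~x & ~x) & ~x) | x) & (z | x)) | (~y -> x)) | ((z | z) -> x)) = max(1, 0.1) = 1
((x | (~x | ~y)) & ((((((~x & ~x) & ~x) | x) & (z | x)) | (~y -> x)) | ((z | z) -> x))) = min(0.1, 1) = 0.1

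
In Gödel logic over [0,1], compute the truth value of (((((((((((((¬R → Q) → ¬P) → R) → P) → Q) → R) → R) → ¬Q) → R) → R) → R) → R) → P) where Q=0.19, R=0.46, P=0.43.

¬R: Gödel ¬ of 0.46 = 0 (operand ≠ 0)
(¬R → Q): 0 ≤ 0.19, so result = 1
¬P: Gödel ¬ of 0.43 = 0 (operand ≠ 0)
((¬R → Q) → ¬P): 1 > 0, so result = 0
(((¬R → Q) → ¬P) → R): 0 ≤ 0.46, so result = 1
((((¬R → Q) → ¬P) → R) → P): 1 > 0.43, so result = 0.43
(((((¬R → Q) → ¬P) → R) → P) → Q): 0.43 > 0.19, so result = 0.19
((((((¬R → Q) → ¬P) → R) → P) → Q) → R): 0.19 ≤ 0.46, so result = 1
(((((((¬R → Q) → ¬P) → R) → P) → Q) → R) → R): 1 > 0.46, so result = 0.46
¬Q: Gödel ¬ of 0.19 = 0 (operand ≠ 0)
((((((((¬R → Q) → ¬P) → R) → P) → Q) → R) → R) → ¬Q): 0.46 > 0, so result = 0
(((((((((¬R → Q) → ¬P) → R) → P) → Q) → R) → R) → ¬Q) → R): 0 ≤ 0.46, so result = 1
((((((((((¬R → Q) → ¬P) → R) → P) → Q) → R) → R) → ¬Q) → R) → R): 1 > 0.46, so result = 0.46
(((((((((((¬R → Q) → ¬P) → R) → P) → Q) → R) → R) → ¬Q) → R) → R) → R): 0.46 ≤ 0.46, so result = 1
((((((((((((¬R → Q) → ¬P) → R) → P) → Q) → R) → R) → ¬Q) → R) → R) → R) → R): 1 > 0.46, so result = 0.46
(((((((((((((¬R → Q) → ¬P) → R) → P) → Q) → R) → R) → ¬Q) → R) → R) → R) → R) → P): 0.46 > 0.43, so result = 0.43

0.43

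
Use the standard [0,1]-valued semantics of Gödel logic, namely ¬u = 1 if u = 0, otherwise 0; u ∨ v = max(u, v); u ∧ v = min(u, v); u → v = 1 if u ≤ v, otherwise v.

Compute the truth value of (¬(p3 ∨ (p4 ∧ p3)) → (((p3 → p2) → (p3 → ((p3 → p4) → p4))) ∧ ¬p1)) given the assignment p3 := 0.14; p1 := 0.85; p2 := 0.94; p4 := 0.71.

1.00

(p4 ∧ p3) = min(0.71, 0.14) = 0.14
(p3 ∨ (p4 ∧ p3)) = max(0.14, 0.14) = 0.14
¬(p3 ∨ (p4 ∧ p3)): Gödel ¬ of 0.14 = 0 (operand ≠ 0)
(p3 → p2): 0.14 ≤ 0.94, so result = 1
(p3 → p4): 0.14 ≤ 0.71, so result = 1
((p3 → p4) → p4): 1 > 0.71, so result = 0.71
(p3 → ((p3 → p4) → p4)): 0.14 ≤ 0.71, so result = 1
((p3 → p2) → (p3 → ((p3 → p4) → p4))): 1 ≤ 1, so result = 1
¬p1: Gödel ¬ of 0.85 = 0 (operand ≠ 0)
(((p3 → p2) → (p3 → ((p3 → p4) → p4))) ∧ ¬p1) = min(1, 0) = 0
(¬(p3 ∨ (p4 ∧ p3)) → (((p3 → p2) → (p3 → ((p3 → p4) → p4))) ∧ ¬p1)): 0 ≤ 0, so result = 1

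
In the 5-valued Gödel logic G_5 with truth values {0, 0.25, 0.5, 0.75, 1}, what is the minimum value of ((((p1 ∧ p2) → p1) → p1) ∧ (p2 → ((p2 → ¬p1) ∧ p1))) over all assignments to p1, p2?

The minimum is attained at p1 = 0, p2 = 0:
  (p1 ∧ p2) = min(0, 0) = 0
  ((p1 ∧ p2) → p1): 0 ≤ 0, so result = 1
  (((p1 ∧ p2) → p1) → p1): 1 > 0, so result = 0
  ¬p1: Gödel ¬ of 0 = 1 (operand is 0)
  (p2 → ¬p1): 0 ≤ 1, so result = 1
  ((p2 → ¬p1) ∧ p1) = min(1, 0) = 0
  (p2 → ((p2 → ¬p1) ∧ p1)): 0 ≤ 0, so result = 1
  ((((p1 ∧ p2) → p1) → p1) ∧ (p2 → ((p2 → ¬p1) ∧ p1))) = min(0, 1) = 0
Checking all 25 assignments confirms none give a value below 0.00.

0.00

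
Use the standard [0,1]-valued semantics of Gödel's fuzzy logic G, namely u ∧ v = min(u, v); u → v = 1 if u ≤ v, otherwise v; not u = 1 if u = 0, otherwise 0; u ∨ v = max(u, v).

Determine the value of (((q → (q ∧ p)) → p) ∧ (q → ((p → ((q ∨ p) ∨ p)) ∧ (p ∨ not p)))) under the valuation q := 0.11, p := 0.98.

(q ∧ p) = min(0.11, 0.98) = 0.11
(q → (q ∧ p)): 0.11 ≤ 0.11, so result = 1
((q → (q ∧ p)) → p): 1 > 0.98, so result = 0.98
(q ∨ p) = max(0.11, 0.98) = 0.98
((q ∨ p) ∨ p) = max(0.98, 0.98) = 0.98
(p → ((q ∨ p) ∨ p)): 0.98 ≤ 0.98, so result = 1
not p: Gödel ¬ of 0.98 = 0 (operand ≠ 0)
(p ∨ not p) = max(0.98, 0) = 0.98
((p → ((q ∨ p) ∨ p)) ∧ (p ∨ not p)) = min(1, 0.98) = 0.98
(q → ((p → ((q ∨ p) ∨ p)) ∧ (p ∨ not p))): 0.11 ≤ 0.98, so result = 1
(((q → (q ∧ p)) → p) ∧ (q → ((p → ((q ∨ p) ∨ p)) ∧ (p ∨ not p)))) = min(0.98, 1) = 0.98

0.98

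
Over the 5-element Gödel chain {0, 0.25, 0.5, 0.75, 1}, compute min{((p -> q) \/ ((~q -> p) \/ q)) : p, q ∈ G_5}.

The minimum is attained at p = 0.25, q = 0:
  (p -> q): 0.25 > 0, so result = 0
  ~q: Gödel ¬ of 0 = 1 (operand is 0)
  (~q -> p): 1 > 0.25, so result = 0.25
  ((~q -> p) \/ q) = max(0.25, 0) = 0.25
  ((p -> q) \/ ((~q -> p) \/ q)) = max(0, 0.25) = 0.25
Checking all 25 assignments confirms none give a value below 0.25.

0.25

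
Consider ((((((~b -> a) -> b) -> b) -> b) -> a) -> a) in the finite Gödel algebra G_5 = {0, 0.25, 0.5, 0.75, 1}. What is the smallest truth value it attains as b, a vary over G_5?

0.25

The minimum is attained at b = 0, a = 0.25:
  ~b: Gödel ¬ of 0 = 1 (operand is 0)
  (~b -> a): 1 > 0.25, so result = 0.25
  ((~b -> a) -> b): 0.25 > 0, so result = 0
  (((~b -> a) -> b) -> b): 0 ≤ 0, so result = 1
  ((((~b -> a) -> b) -> b) -> b): 1 > 0, so result = 0
  (((((~b -> a) -> b) -> b) -> b) -> a): 0 ≤ 0.25, so result = 1
  ((((((~b -> a) -> b) -> b) -> b) -> a) -> a): 1 > 0.25, so result = 0.25
Checking all 25 assignments confirms none give a value below 0.25.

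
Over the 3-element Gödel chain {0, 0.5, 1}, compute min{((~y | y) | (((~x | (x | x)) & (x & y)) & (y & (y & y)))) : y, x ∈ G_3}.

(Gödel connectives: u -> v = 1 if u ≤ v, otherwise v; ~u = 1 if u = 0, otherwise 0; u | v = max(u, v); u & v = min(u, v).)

0.50

The minimum is attained at y = 0.5, x = 0:
  ~y: Gödel ¬ of 0.5 = 0 (operand ≠ 0)
  (~y | y) = max(0, 0.5) = 0.5
  ~x: Gödel ¬ of 0 = 1 (operand is 0)
  (x | x) = max(0, 0) = 0
  (~x | (x | x)) = max(1, 0) = 1
  (x & y) = min(0, 0.5) = 0
  ((~x | (x | x)) & (x & y)) = min(1, 0) = 0
  (y & y) = min(0.5, 0.5) = 0.5
  (y & (y & y)) = min(0.5, 0.5) = 0.5
  (((~x | (x | x)) & (x & y)) & (y & (y & y))) = min(0, 0.5) = 0
  ((~y | y) | (((~x | (x | x)) & (x & y)) & (y & (y & y)))) = max(0.5, 0) = 0.5
Checking all 9 assignments confirms none give a value below 0.50.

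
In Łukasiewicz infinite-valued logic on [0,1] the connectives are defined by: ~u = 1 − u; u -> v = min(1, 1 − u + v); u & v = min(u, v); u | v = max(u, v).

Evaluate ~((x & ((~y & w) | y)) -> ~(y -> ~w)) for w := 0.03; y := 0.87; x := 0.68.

~y: Łukasiewicz ¬ gives 1 − 0.87 = 0.13
(~y & w) = min(0.13, 0.03) = 0.03
((~y & w) | y) = max(0.03, 0.87) = 0.87
(x & ((~y & w) | y)) = min(0.68, 0.87) = 0.68
~w: Łukasiewicz ¬ gives 1 − 0.03 = 0.97
(y -> ~w): min(1, 1 − 0.87 + 0.97) = 1
~(y -> ~w): Łukasiewicz ¬ gives 1 − 1 = 0
((x & ((~y & w) | y)) -> ~(y -> ~w)): min(1, 1 − 0.68 + 0) = 0.32
~((x & ((~y & w) | y)) -> ~(y -> ~w)): Łukasiewicz ¬ gives 1 − 0.32 = 0.68

0.68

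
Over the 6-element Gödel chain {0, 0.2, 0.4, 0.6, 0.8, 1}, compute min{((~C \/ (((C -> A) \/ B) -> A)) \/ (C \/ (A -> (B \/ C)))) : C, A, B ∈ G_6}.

The minimum is attained at C = 0.2, A = 0.4, B = 0:
  ~C: Gödel ¬ of 0.2 = 0 (operand ≠ 0)
  (C -> A): 0.2 ≤ 0.4, so result = 1
  ((C -> A) \/ B) = max(1, 0) = 1
  (((C -> A) \/ B) -> A): 1 > 0.4, so result = 0.4
  (~C \/ (((C -> A) \/ B) -> A)) = max(0, 0.4) = 0.4
  (B \/ C) = max(0, 0.2) = 0.2
  (A -> (B \/ C)): 0.4 > 0.2, so result = 0.2
  (C \/ (A -> (B \/ C))) = max(0.2, 0.2) = 0.2
  ((~C \/ (((C -> A) \/ B) -> A)) \/ (C \/ (A -> (B \/ C)))) = max(0.4, 0.2) = 0.4
Checking all 216 assignments confirms none give a value below 0.40.

0.40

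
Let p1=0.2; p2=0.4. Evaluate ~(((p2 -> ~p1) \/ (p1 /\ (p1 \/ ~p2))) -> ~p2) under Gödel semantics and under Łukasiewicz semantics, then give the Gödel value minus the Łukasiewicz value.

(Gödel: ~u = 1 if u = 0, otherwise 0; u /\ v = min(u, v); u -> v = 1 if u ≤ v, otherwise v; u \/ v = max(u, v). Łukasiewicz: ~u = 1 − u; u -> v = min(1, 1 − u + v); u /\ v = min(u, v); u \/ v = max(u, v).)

0.60

Gödel evaluation:
  ~p1: Gödel ¬ of 0.2 = 0 (operand ≠ 0)
  (p2 -> ~p1): 0.4 > 0, so result = 0
  ~p2: Gödel ¬ of 0.4 = 0 (operand ≠ 0)
  (p1 \/ ~p2) = max(0.2, 0) = 0.2
  (p1 /\ (p1 \/ ~p2)) = min(0.2, 0.2) = 0.2
  ((p2 -> ~p1) \/ (p1 /\ (p1 \/ ~p2))) = max(0, 0.2) = 0.2
  ~p2: Gödel ¬ of 0.4 = 0 (operand ≠ 0)
  (((p2 -> ~p1) \/ (p1 /\ (p1 \/ ~p2))) -> ~p2): 0.2 > 0, so result = 0
  ~(((p2 -> ~p1) \/ (p1 /\ (p1 \/ ~p2))) -> ~p2): Gödel ¬ of 0 = 1 (operand is 0)
  Gödel value = 1
Łukasiewicz evaluation:
  ~p1: Łukasiewicz ¬ gives 1 − 0.2 = 0.8
  (p2 -> ~p1): min(1, 1 − 0.4 + 0.8) = 1
  ~p2: Łukasiewicz ¬ gives 1 − 0.4 = 0.6
  (p1 \/ ~p2) = max(0.2, 0.6) = 0.6
  (p1 /\ (p1 \/ ~p2)) = min(0.2, 0.6) = 0.2
  ((p2 -> ~p1) \/ (p1 /\ (p1 \/ ~p2))) = max(1, 0.2) = 1
  ~p2: Łukasiewicz ¬ gives 1 − 0.4 = 0.6
  (((p2 -> ~p1) \/ (p1 /\ (p1 \/ ~p2))) -> ~p2): min(1, 1 − 1 + 0.6) = 0.6
  ~(((p2 -> ~p1) \/ (p1 /\ (p1 \/ ~p2))) -> ~p2): Łukasiewicz ¬ gives 1 − 0.6 = 0.4
  Łukasiewicz value = 0.4
Difference: 1 − 0.4 = 0.60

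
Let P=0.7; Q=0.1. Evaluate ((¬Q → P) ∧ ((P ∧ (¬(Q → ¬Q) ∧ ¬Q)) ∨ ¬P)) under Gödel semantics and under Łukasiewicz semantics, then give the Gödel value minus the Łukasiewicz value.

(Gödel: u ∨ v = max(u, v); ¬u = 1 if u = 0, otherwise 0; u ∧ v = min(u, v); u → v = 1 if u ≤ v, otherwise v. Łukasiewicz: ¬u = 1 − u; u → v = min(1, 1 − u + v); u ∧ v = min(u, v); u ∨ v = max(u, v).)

Gödel evaluation:
  ¬Q: Gödel ¬ of 0.1 = 0 (operand ≠ 0)
  (¬Q → P): 0 ≤ 0.7, so result = 1
  ¬Q: Gödel ¬ of 0.1 = 0 (operand ≠ 0)
  (Q → ¬Q): 0.1 > 0, so result = 0
  ¬(Q → ¬Q): Gödel ¬ of 0 = 1 (operand is 0)
  ¬Q: Gödel ¬ of 0.1 = 0 (operand ≠ 0)
  (¬(Q → ¬Q) ∧ ¬Q) = min(1, 0) = 0
  (P ∧ (¬(Q → ¬Q) ∧ ¬Q)) = min(0.7, 0) = 0
  ¬P: Gödel ¬ of 0.7 = 0 (operand ≠ 0)
  ((P ∧ (¬(Q → ¬Q) ∧ ¬Q)) ∨ ¬P) = max(0, 0) = 0
  ((¬Q → P) ∧ ((P ∧ (¬(Q → ¬Q) ∧ ¬Q)) ∨ ¬P)) = min(1, 0) = 0
  Gödel value = 0
Łukasiewicz evaluation:
  ¬Q: Łukasiewicz ¬ gives 1 − 0.1 = 0.9
  (¬Q → P): min(1, 1 − 0.9 + 0.7) = 0.8
  ¬Q: Łukasiewicz ¬ gives 1 − 0.1 = 0.9
  (Q → ¬Q): min(1, 1 − 0.1 + 0.9) = 1
  ¬(Q → ¬Q): Łukasiewicz ¬ gives 1 − 1 = 0
  ¬Q: Łukasiewicz ¬ gives 1 − 0.1 = 0.9
  (¬(Q → ¬Q) ∧ ¬Q) = min(0, 0.9) = 0
  (P ∧ (¬(Q → ¬Q) ∧ ¬Q)) = min(0.7, 0) = 0
  ¬P: Łukasiewicz ¬ gives 1 − 0.7 = 0.3
  ((P ∧ (¬(Q → ¬Q) ∧ ¬Q)) ∨ ¬P) = max(0, 0.3) = 0.3
  ((¬Q → P) ∧ ((P ∧ (¬(Q → ¬Q) ∧ ¬Q)) ∨ ¬P)) = min(0.8, 0.3) = 0.3
  Łukasiewicz value = 0.3
Difference: 0 − 0.3 = -0.30

-0.30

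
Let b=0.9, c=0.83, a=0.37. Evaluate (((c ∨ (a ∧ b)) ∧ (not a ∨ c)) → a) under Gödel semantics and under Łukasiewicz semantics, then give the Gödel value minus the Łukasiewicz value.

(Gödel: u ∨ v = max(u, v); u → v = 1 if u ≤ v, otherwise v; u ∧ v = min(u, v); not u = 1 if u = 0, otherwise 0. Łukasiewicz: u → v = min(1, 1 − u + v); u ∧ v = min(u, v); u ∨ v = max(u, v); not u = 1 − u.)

-0.17

Gödel evaluation:
  (a ∧ b) = min(0.37, 0.9) = 0.37
  (c ∨ (a ∧ b)) = max(0.83, 0.37) = 0.83
  not a: Gödel ¬ of 0.37 = 0 (operand ≠ 0)
  (not a ∨ c) = max(0, 0.83) = 0.83
  ((c ∨ (a ∧ b)) ∧ (not a ∨ c)) = min(0.83, 0.83) = 0.83
  (((c ∨ (a ∧ b)) ∧ (not a ∨ c)) → a): 0.83 > 0.37, so result = 0.37
  Gödel value = 0.37
Łukasiewicz evaluation:
  (a ∧ b) = min(0.37, 0.9) = 0.37
  (c ∨ (a ∧ b)) = max(0.83, 0.37) = 0.83
  not a: Łukasiewicz ¬ gives 1 − 0.37 = 0.63
  (not a ∨ c) = max(0.63, 0.83) = 0.83
  ((c ∨ (a ∧ b)) ∧ (not a ∨ c)) = min(0.83, 0.83) = 0.83
  (((c ∨ (a ∧ b)) ∧ (not a ∨ c)) → a): min(1, 1 − 0.83 + 0.37) = 0.54
  Łukasiewicz value = 0.54
Difference: 0.37 − 0.54 = -0.17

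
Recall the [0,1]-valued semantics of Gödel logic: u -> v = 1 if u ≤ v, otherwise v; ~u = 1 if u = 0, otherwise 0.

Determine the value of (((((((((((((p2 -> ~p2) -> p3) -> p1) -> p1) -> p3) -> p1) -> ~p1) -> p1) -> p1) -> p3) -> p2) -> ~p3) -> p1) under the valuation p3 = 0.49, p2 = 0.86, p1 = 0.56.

1.00

~p2: Gödel ¬ of 0.86 = 0 (operand ≠ 0)
(p2 -> ~p2): 0.86 > 0, so result = 0
((p2 -> ~p2) -> p3): 0 ≤ 0.49, so result = 1
(((p2 -> ~p2) -> p3) -> p1): 1 > 0.56, so result = 0.56
((((p2 -> ~p2) -> p3) -> p1) -> p1): 0.56 ≤ 0.56, so result = 1
(((((p2 -> ~p2) -> p3) -> p1) -> p1) -> p3): 1 > 0.49, so result = 0.49
((((((p2 -> ~p2) -> p3) -> p1) -> p1) -> p3) -> p1): 0.49 ≤ 0.56, so result = 1
~p1: Gödel ¬ of 0.56 = 0 (operand ≠ 0)
(((((((p2 -> ~p2) -> p3) -> p1) -> p1) -> p3) -> p1) -> ~p1): 1 > 0, so result = 0
((((((((p2 -> ~p2) -> p3) -> p1) -> p1) -> p3) -> p1) -> ~p1) -> p1): 0 ≤ 0.56, so result = 1
(((((((((p2 -> ~p2) -> p3) -> p1) -> p1) -> p3) -> p1) -> ~p1) -> p1) -> p1): 1 > 0.56, so result = 0.56
((((((((((p2 -> ~p2) -> p3) -> p1) -> p1) -> p3) -> p1) -> ~p1) -> p1) -> p1) -> p3): 0.56 > 0.49, so result = 0.49
(((((((((((p2 -> ~p2) -> p3) -> p1) -> p1) -> p3) -> p1) -> ~p1) -> p1) -> p1) -> p3) -> p2): 0.49 ≤ 0.86, so result = 1
~p3: Gödel ¬ of 0.49 = 0 (operand ≠ 0)
((((((((((((p2 -> ~p2) -> p3) -> p1) -> p1) -> p3) -> p1) -> ~p1) -> p1) -> p1) -> p3) -> p2) -> ~p3): 1 > 0, so result = 0
(((((((((((((p2 -> ~p2) -> p3) -> p1) -> p1) -> p3) -> p1) -> ~p1) -> p1) -> p1) -> p3) -> p2) -> ~p3) -> p1): 0 ≤ 0.56, so result = 1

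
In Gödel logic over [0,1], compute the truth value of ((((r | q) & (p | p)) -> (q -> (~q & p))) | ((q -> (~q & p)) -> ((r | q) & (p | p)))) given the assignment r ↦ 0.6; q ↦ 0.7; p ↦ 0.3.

1.00

(r | q) = max(0.6, 0.7) = 0.7
(p | p) = max(0.3, 0.3) = 0.3
((r | q) & (p | p)) = min(0.7, 0.3) = 0.3
~q: Gödel ¬ of 0.7 = 0 (operand ≠ 0)
(~q & p) = min(0, 0.3) = 0
(q -> (~q & p)): 0.7 > 0, so result = 0
(((r | q) & (p | p)) -> (q -> (~q & p))): 0.3 > 0, so result = 0
~q: Gödel ¬ of 0.7 = 0 (operand ≠ 0)
(~q & p) = min(0, 0.3) = 0
(q -> (~q & p)): 0.7 > 0, so result = 0
(r | q) = max(0.6, 0.7) = 0.7
(p | p) = max(0.3, 0.3) = 0.3
((r | q) & (p | p)) = min(0.7, 0.3) = 0.3
((q -> (~q & p)) -> ((r | q) & (p | p))): 0 ≤ 0.3, so result = 1
((((r | q) & (p | p)) -> (q -> (~q & p))) | ((q -> (~q & p)) -> ((r | q) & (p | p)))) = max(0, 1) = 1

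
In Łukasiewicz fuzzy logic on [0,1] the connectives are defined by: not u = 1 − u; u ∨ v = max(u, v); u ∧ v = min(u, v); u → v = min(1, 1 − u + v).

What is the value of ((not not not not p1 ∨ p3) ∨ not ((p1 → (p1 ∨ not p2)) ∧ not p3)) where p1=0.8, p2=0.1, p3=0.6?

not p1: Łukasiewicz ¬ gives 1 − 0.8 = 0.2
not not p1: Łukasiewicz ¬ gives 1 − 0.2 = 0.8
not not not p1: Łukasiewicz ¬ gives 1 − 0.8 = 0.2
not not not not p1: Łukasiewicz ¬ gives 1 − 0.2 = 0.8
(not not not not p1 ∨ p3) = max(0.8, 0.6) = 0.8
not p2: Łukasiewicz ¬ gives 1 − 0.1 = 0.9
(p1 ∨ not p2) = max(0.8, 0.9) = 0.9
(p1 → (p1 ∨ not p2)): min(1, 1 − 0.8 + 0.9) = 1
not p3: Łukasiewicz ¬ gives 1 − 0.6 = 0.4
((p1 → (p1 ∨ not p2)) ∧ not p3) = min(1, 0.4) = 0.4
not ((p1 → (p1 ∨ not p2)) ∧ not p3): Łukasiewicz ¬ gives 1 − 0.4 = 0.6
((not not not not p1 ∨ p3) ∨ not ((p1 → (p1 ∨ not p2)) ∧ not p3)) = max(0.8, 0.6) = 0.8

0.80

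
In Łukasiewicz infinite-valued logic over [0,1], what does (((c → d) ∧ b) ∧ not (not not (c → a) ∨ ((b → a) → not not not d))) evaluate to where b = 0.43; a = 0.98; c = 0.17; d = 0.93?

0.00

(c → d): min(1, 1 − 0.17 + 0.93) = 1
((c → d) ∧ b) = min(1, 0.43) = 0.43
(c → a): min(1, 1 − 0.17 + 0.98) = 1
not (c → a): Łukasiewicz ¬ gives 1 − 1 = 0
not not (c → a): Łukasiewicz ¬ gives 1 − 0 = 1
(b → a): min(1, 1 − 0.43 + 0.98) = 1
not d: Łukasiewicz ¬ gives 1 − 0.93 = 0.07
not not d: Łukasiewicz ¬ gives 1 − 0.07 = 0.93
not not not d: Łukasiewicz ¬ gives 1 − 0.93 = 0.07
((b → a) → not not not d): min(1, 1 − 1 + 0.07) = 0.07
(not not (c → a) ∨ ((b → a) → not not not d)) = max(1, 0.07) = 1
not (not not (c → a) ∨ ((b → a) → not not not d)): Łukasiewicz ¬ gives 1 − 1 = 0
(((c → d) ∧ b) ∧ not (not not (c → a) ∨ ((b → a) → not not not d))) = min(0.43, 0) = 0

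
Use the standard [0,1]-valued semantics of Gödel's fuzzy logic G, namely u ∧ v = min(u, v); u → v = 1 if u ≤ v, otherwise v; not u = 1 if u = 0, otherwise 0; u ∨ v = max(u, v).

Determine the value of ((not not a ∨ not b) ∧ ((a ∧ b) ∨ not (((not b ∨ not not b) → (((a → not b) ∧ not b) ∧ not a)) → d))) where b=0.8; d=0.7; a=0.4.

0.40

not a: Gödel ¬ of 0.4 = 0 (operand ≠ 0)
not not a: Gödel ¬ of 0 = 1 (operand is 0)
not b: Gödel ¬ of 0.8 = 0 (operand ≠ 0)
(not not a ∨ not b) = max(1, 0) = 1
(a ∧ b) = min(0.4, 0.8) = 0.4
not b: Gödel ¬ of 0.8 = 0 (operand ≠ 0)
not b: Gödel ¬ of 0.8 = 0 (operand ≠ 0)
not not b: Gödel ¬ of 0 = 1 (operand is 0)
(not b ∨ not not b) = max(0, 1) = 1
not b: Gödel ¬ of 0.8 = 0 (operand ≠ 0)
(a → not b): 0.4 > 0, so result = 0
not b: Gödel ¬ of 0.8 = 0 (operand ≠ 0)
((a → not b) ∧ not b) = min(0, 0) = 0
not a: Gödel ¬ of 0.4 = 0 (operand ≠ 0)
(((a → not b) ∧ not b) ∧ not a) = min(0, 0) = 0
((not b ∨ not not b) → (((a → not b) ∧ not b) ∧ not a)): 1 > 0, so result = 0
(((not b ∨ not not b) → (((a → not b) ∧ not b) ∧ not a)) → d): 0 ≤ 0.7, so result = 1
not (((not b ∨ not not b) → (((a → not b) ∧ not b) ∧ not a)) → d): Gödel ¬ of 1 = 0 (operand ≠ 0)
((a ∧ b) ∨ not (((not b ∨ not not b) → (((a → not b) ∧ not b) ∧ not a)) → d)) = max(0.4, 0) = 0.4
((not not a ∨ not b) ∧ ((a ∧ b) ∨ not (((not b ∨ not not b) → (((a → not b) ∧ not b) ∧ not a)) → d))) = min(1, 0.4) = 0.4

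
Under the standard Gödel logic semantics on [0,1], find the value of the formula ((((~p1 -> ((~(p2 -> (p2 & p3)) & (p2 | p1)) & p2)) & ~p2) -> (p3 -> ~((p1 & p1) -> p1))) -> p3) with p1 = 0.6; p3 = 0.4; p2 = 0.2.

~p1: Gödel ¬ of 0.6 = 0 (operand ≠ 0)
(p2 & p3) = min(0.2, 0.4) = 0.2
(p2 -> (p2 & p3)): 0.2 ≤ 0.2, so result = 1
~(p2 -> (p2 & p3)): Gödel ¬ of 1 = 0 (operand ≠ 0)
(p2 | p1) = max(0.2, 0.6) = 0.6
(~(p2 -> (p2 & p3)) & (p2 | p1)) = min(0, 0.6) = 0
((~(p2 -> (p2 & p3)) & (p2 | p1)) & p2) = min(0, 0.2) = 0
(~p1 -> ((~(p2 -> (p2 & p3)) & (p2 | p1)) & p2)): 0 ≤ 0, so result = 1
~p2: Gödel ¬ of 0.2 = 0 (operand ≠ 0)
((~p1 -> ((~(p2 -> (p2 & p3)) & (p2 | p1)) & p2)) & ~p2) = min(1, 0) = 0
(p1 & p1) = min(0.6, 0.6) = 0.6
((p1 & p1) -> p1): 0.6 ≤ 0.6, so result = 1
~((p1 & p1) -> p1): Gödel ¬ of 1 = 0 (operand ≠ 0)
(p3 -> ~((p1 & p1) -> p1)): 0.4 > 0, so result = 0
(((~p1 -> ((~(p2 -> (p2 & p3)) & (p2 | p1)) & p2)) & ~p2) -> (p3 -> ~((p1 & p1) -> p1))): 0 ≤ 0, so result = 1
((((~p1 -> ((~(p2 -> (p2 & p3)) & (p2 | p1)) & p2)) & ~p2) -> (p3 -> ~((p1 & p1) -> p1))) -> p3): 1 > 0.4, so result = 0.4

0.40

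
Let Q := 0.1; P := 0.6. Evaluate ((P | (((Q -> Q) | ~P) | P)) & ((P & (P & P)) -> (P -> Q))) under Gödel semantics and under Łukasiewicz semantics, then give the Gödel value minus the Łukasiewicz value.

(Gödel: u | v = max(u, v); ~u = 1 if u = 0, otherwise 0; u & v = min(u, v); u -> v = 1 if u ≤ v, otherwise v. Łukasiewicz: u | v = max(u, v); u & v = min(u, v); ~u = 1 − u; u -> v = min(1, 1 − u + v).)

Gödel evaluation:
  (Q -> Q): 0.1 ≤ 0.1, so result = 1
  ~P: Gödel ¬ of 0.6 = 0 (operand ≠ 0)
  ((Q -> Q) | ~P) = max(1, 0) = 1
  (((Q -> Q) | ~P) | P) = max(1, 0.6) = 1
  (P | (((Q -> Q) | ~P) | P)) = max(0.6, 1) = 1
  (P & P) = min(0.6, 0.6) = 0.6
  (P & (P & P)) = min(0.6, 0.6) = 0.6
  (P -> Q): 0.6 > 0.1, so result = 0.1
  ((P & (P & P)) -> (P -> Q)): 0.6 > 0.1, so result = 0.1
  ((P | (((Q -> Q) | ~P) | P)) & ((P & (P & P)) -> (P -> Q))) = min(1, 0.1) = 0.1
  Gödel value = 0.1
Łukasiewicz evaluation:
  (Q -> Q): min(1, 1 − 0.1 + 0.1) = 1
  ~P: Łukasiewicz ¬ gives 1 − 0.6 = 0.4
  ((Q -> Q) | ~P) = max(1, 0.4) = 1
  (((Q -> Q) | ~P) | P) = max(1, 0.6) = 1
  (P | (((Q -> Q) | ~P) | P)) = max(0.6, 1) = 1
  (P & P) = min(0.6, 0.6) = 0.6
  (P & (P & P)) = min(0.6, 0.6) = 0.6
  (P -> Q): min(1, 1 − 0.6 + 0.1) = 0.5
  ((P & (P & P)) -> (P -> Q)): min(1, 1 − 0.6 + 0.5) = 0.9
  ((P | (((Q -> Q) | ~P) | P)) & ((P & (P & P)) -> (P -> Q))) = min(1, 0.9) = 0.9
  Łukasiewicz value = 0.9
Difference: 0.1 − 0.9 = -0.80

-0.80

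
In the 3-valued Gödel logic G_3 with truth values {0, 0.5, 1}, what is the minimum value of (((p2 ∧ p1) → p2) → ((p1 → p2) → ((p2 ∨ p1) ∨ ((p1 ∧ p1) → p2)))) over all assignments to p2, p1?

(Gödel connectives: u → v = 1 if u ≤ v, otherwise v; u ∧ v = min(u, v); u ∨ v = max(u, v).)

1.00

Every assignment gives 1. For instance at p2 = 0, p1 = 0:
  (p2 ∧ p1) = min(0, 0) = 0
  ((p2 ∧ p1) → p2): 0 ≤ 0, so result = 1
  (p1 → p2): 0 ≤ 0, so result = 1
  (p2 ∨ p1) = max(0, 0) = 0
  (p1 ∧ p1) = min(0, 0) = 0
  ((p1 ∧ p1) → p2): 0 ≤ 0, so result = 1
  ((p2 ∨ p1) ∨ ((p1 ∧ p1) → p2)) = max(0, 1) = 1
  ((p1 → p2) → ((p2 ∨ p1) ∨ ((p1 ∧ p1) → p2))): 1 ≤ 1, so result = 1
  (((p2 ∧ p1) → p2) → ((p1 → p2) → ((p2 ∨ p1) ∨ ((p1 ∧ p1) → p2)))): 1 ≤ 1, so result = 1
All 9 assignments give value 1 — the formula is a G_3-tautology.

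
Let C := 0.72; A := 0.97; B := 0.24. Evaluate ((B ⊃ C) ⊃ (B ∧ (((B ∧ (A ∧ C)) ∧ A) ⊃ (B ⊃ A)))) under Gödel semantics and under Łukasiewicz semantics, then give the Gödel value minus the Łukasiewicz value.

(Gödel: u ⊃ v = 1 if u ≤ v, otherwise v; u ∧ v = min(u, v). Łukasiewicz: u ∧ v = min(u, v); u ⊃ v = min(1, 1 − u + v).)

0.00

Gödel evaluation:
  (B ⊃ C): 0.24 ≤ 0.72, so result = 1
  (A ∧ C) = min(0.97, 0.72) = 0.72
  (B ∧ (A ∧ C)) = min(0.24, 0.72) = 0.24
  ((B ∧ (A ∧ C)) ∧ A) = min(0.24, 0.97) = 0.24
  (B ⊃ A): 0.24 ≤ 0.97, so result = 1
  (((B ∧ (A ∧ C)) ∧ A) ⊃ (B ⊃ A)): 0.24 ≤ 1, so result = 1
  (B ∧ (((B ∧ (A ∧ C)) ∧ A) ⊃ (B ⊃ A))) = min(0.24, 1) = 0.24
  ((B ⊃ C) ⊃ (B ∧ (((B ∧ (A ∧ C)) ∧ A) ⊃ (B ⊃ A)))): 1 > 0.24, so result = 0.24
  Gödel value = 0.24
Łukasiewicz evaluation:
  (B ⊃ C): min(1, 1 − 0.24 + 0.72) = 1
  (A ∧ C) = min(0.97, 0.72) = 0.72
  (B ∧ (A ∧ C)) = min(0.24, 0.72) = 0.24
  ((B ∧ (A ∧ C)) ∧ A) = min(0.24, 0.97) = 0.24
  (B ⊃ A): min(1, 1 − 0.24 + 0.97) = 1
  (((B ∧ (A ∧ C)) ∧ A) ⊃ (B ⊃ A)): min(1, 1 − 0.24 + 1) = 1
  (B ∧ (((B ∧ (A ∧ C)) ∧ A) ⊃ (B ⊃ A))) = min(0.24, 1) = 0.24
  ((B ⊃ C) ⊃ (B ∧ (((B ∧ (A ∧ C)) ∧ A) ⊃ (B ⊃ A)))): min(1, 1 − 1 + 0.24) = 0.24
  Łukasiewicz value = 0.24
Difference: 0.24 − 0.24 = 0.00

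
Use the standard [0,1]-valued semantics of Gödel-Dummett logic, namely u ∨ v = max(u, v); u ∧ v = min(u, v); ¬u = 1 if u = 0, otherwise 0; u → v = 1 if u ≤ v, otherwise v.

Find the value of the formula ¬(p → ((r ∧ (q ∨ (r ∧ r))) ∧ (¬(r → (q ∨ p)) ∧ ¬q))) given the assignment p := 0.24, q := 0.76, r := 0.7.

1.00

(r ∧ r) = min(0.7, 0.7) = 0.7
(q ∨ (r ∧ r)) = max(0.76, 0.7) = 0.76
(r ∧ (q ∨ (r ∧ r))) = min(0.7, 0.76) = 0.7
(q ∨ p) = max(0.76, 0.24) = 0.76
(r → (q ∨ p)): 0.7 ≤ 0.76, so result = 1
¬(r → (q ∨ p)): Gödel ¬ of 1 = 0 (operand ≠ 0)
¬q: Gödel ¬ of 0.76 = 0 (operand ≠ 0)
(¬(r → (q ∨ p)) ∧ ¬q) = min(0, 0) = 0
((r ∧ (q ∨ (r ∧ r))) ∧ (¬(r → (q ∨ p)) ∧ ¬q)) = min(0.7, 0) = 0
(p → ((r ∧ (q ∨ (r ∧ r))) ∧ (¬(r → (q ∨ p)) ∧ ¬q))): 0.24 > 0, so result = 0
¬(p → ((r ∧ (q ∨ (r ∧ r))) ∧ (¬(r → (q ∨ p)) ∧ ¬q))): Gödel ¬ of 0 = 1 (operand is 0)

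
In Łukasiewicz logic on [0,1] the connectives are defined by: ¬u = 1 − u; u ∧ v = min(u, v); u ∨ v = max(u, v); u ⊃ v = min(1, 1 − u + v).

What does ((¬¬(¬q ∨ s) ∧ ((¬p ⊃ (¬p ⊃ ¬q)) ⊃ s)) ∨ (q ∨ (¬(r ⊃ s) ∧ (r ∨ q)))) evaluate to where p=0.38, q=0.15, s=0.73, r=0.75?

¬q: Łukasiewicz ¬ gives 1 − 0.15 = 0.85
(¬q ∨ s) = max(0.85, 0.73) = 0.85
¬(¬q ∨ s): Łukasiewicz ¬ gives 1 − 0.85 = 0.15
¬¬(¬q ∨ s): Łukasiewicz ¬ gives 1 − 0.15 = 0.85
¬p: Łukasiewicz ¬ gives 1 − 0.38 = 0.62
¬p: Łukasiewicz ¬ gives 1 − 0.38 = 0.62
¬q: Łukasiewicz ¬ gives 1 − 0.15 = 0.85
(¬p ⊃ ¬q): min(1, 1 − 0.62 + 0.85) = 1
(¬p ⊃ (¬p ⊃ ¬q)): min(1, 1 − 0.62 + 1) = 1
((¬p ⊃ (¬p ⊃ ¬q)) ⊃ s): min(1, 1 − 1 + 0.73) = 0.73
(¬¬(¬q ∨ s) ∧ ((¬p ⊃ (¬p ⊃ ¬q)) ⊃ s)) = min(0.85, 0.73) = 0.73
(r ⊃ s): min(1, 1 − 0.75 + 0.73) = 0.98
¬(r ⊃ s): Łukasiewicz ¬ gives 1 − 0.98 = 0.02
(r ∨ q) = max(0.75, 0.15) = 0.75
(¬(r ⊃ s) ∧ (r ∨ q)) = min(0.02, 0.75) = 0.02
(q ∨ (¬(r ⊃ s) ∧ (r ∨ q))) = max(0.15, 0.02) = 0.15
((¬¬(¬q ∨ s) ∧ ((¬p ⊃ (¬p ⊃ ¬q)) ⊃ s)) ∨ (q ∨ (¬(r ⊃ s) ∧ (r ∨ q)))) = max(0.73, 0.15) = 0.73

0.73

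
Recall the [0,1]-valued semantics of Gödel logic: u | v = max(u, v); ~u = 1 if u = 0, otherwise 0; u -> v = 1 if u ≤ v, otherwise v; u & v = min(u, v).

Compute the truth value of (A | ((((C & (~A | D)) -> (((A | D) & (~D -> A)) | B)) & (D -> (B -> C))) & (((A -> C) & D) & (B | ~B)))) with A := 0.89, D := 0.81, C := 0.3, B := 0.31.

0.89

~A: Gödel ¬ of 0.89 = 0 (operand ≠ 0)
(~A | D) = max(0, 0.81) = 0.81
(C & (~A | D)) = min(0.3, 0.81) = 0.3
(A | D) = max(0.89, 0.81) = 0.89
~D: Gödel ¬ of 0.81 = 0 (operand ≠ 0)
(~D -> A): 0 ≤ 0.89, so result = 1
((A | D) & (~D -> A)) = min(0.89, 1) = 0.89
(((A | D) & (~D -> A)) | B) = max(0.89, 0.31) = 0.89
((C & (~A | D)) -> (((A | D) & (~D -> A)) | B)): 0.3 ≤ 0.89, so result = 1
(B -> C): 0.31 > 0.3, so result = 0.3
(D -> (B -> C)): 0.81 > 0.3, so result = 0.3
(((C & (~A | D)) -> (((A | D) & (~D -> A)) | B)) & (D -> (B -> C))) = min(1, 0.3) = 0.3
(A -> C): 0.89 > 0.3, so result = 0.3
((A -> C) & D) = min(0.3, 0.81) = 0.3
~B: Gödel ¬ of 0.31 = 0 (operand ≠ 0)
(B | ~B) = max(0.31, 0) = 0.31
(((A -> C) & D) & (B | ~B)) = min(0.3, 0.31) = 0.3
((((C & (~A | D)) -> (((A | D) & (~D -> A)) | B)) & (D -> (B -> C))) & (((A -> C) & D) & (B | ~B))) = min(0.3, 0.3) = 0.3
(A | ((((C & (~A | D)) -> (((A | D) & (~D -> A)) | B)) & (D -> (B -> C))) & (((A -> C) & D) & (B | ~B)))) = max(0.89, 0.3) = 0.89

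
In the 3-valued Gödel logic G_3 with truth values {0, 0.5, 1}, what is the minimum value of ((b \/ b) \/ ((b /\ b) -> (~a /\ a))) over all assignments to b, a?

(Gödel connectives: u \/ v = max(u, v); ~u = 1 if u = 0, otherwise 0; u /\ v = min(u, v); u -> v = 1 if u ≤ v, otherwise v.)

0.50

The minimum is attained at b = 0.5, a = 0:
  (b \/ b) = max(0.5, 0.5) = 0.5
  (b /\ b) = min(0.5, 0.5) = 0.5
  ~a: Gödel ¬ of 0 = 1 (operand is 0)
  (~a /\ a) = min(1, 0) = 0
  ((b /\ b) -> (~a /\ a)): 0.5 > 0, so result = 0
  ((b \/ b) \/ ((b /\ b) -> (~a /\ a))) = max(0.5, 0) = 0.5
Checking all 9 assignments confirms none give a value below 0.50.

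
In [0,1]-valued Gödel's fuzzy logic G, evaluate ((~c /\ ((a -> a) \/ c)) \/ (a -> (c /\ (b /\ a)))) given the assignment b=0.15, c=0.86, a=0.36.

0.15

~c: Gödel ¬ of 0.86 = 0 (operand ≠ 0)
(a -> a): 0.36 ≤ 0.36, so result = 1
((a -> a) \/ c) = max(1, 0.86) = 1
(~c /\ ((a -> a) \/ c)) = min(0, 1) = 0
(b /\ a) = min(0.15, 0.36) = 0.15
(c /\ (b /\ a)) = min(0.86, 0.15) = 0.15
(a -> (c /\ (b /\ a))): 0.36 > 0.15, so result = 0.15
((~c /\ ((a -> a) \/ c)) \/ (a -> (c /\ (b /\ a)))) = max(0, 0.15) = 0.15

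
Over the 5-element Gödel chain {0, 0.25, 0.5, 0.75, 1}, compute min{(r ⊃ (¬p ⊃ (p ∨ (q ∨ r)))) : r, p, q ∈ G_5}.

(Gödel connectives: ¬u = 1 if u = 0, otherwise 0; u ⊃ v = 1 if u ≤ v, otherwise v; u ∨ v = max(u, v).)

Every assignment gives 1. For instance at r = 0, p = 0, q = 0:
  ¬p: Gödel ¬ of 0 = 1 (operand is 0)
  (q ∨ r) = max(0, 0) = 0
  (p ∨ (q ∨ r)) = max(0, 0) = 0
  (¬p ⊃ (p ∨ (q ∨ r))): 1 > 0, so result = 0
  (r ⊃ (¬p ⊃ (p ∨ (q ∨ r)))): 0 ≤ 0, so result = 1
All 125 assignments give value 1 — the formula is a G_5-tautology.

1.00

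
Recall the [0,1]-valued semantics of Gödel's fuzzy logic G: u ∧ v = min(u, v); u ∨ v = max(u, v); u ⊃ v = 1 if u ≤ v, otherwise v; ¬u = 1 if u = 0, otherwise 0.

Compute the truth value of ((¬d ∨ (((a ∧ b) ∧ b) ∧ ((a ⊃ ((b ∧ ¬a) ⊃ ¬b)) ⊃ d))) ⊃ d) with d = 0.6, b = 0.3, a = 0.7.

¬d: Gödel ¬ of 0.6 = 0 (operand ≠ 0)
(a ∧ b) = min(0.7, 0.3) = 0.3
((a ∧ b) ∧ b) = min(0.3, 0.3) = 0.3
¬a: Gödel ¬ of 0.7 = 0 (operand ≠ 0)
(b ∧ ¬a) = min(0.3, 0) = 0
¬b: Gödel ¬ of 0.3 = 0 (operand ≠ 0)
((b ∧ ¬a) ⊃ ¬b): 0 ≤ 0, so result = 1
(a ⊃ ((b ∧ ¬a) ⊃ ¬b)): 0.7 ≤ 1, so result = 1
((a ⊃ ((b ∧ ¬a) ⊃ ¬b)) ⊃ d): 1 > 0.6, so result = 0.6
(((a ∧ b) ∧ b) ∧ ((a ⊃ ((b ∧ ¬a) ⊃ ¬b)) ⊃ d)) = min(0.3, 0.6) = 0.3
(¬d ∨ (((a ∧ b) ∧ b) ∧ ((a ⊃ ((b ∧ ¬a) ⊃ ¬b)) ⊃ d))) = max(0, 0.3) = 0.3
((¬d ∨ (((a ∧ b) ∧ b) ∧ ((a ⊃ ((b ∧ ¬a) ⊃ ¬b)) ⊃ d))) ⊃ d): 0.3 ≤ 0.6, so result = 1

1.00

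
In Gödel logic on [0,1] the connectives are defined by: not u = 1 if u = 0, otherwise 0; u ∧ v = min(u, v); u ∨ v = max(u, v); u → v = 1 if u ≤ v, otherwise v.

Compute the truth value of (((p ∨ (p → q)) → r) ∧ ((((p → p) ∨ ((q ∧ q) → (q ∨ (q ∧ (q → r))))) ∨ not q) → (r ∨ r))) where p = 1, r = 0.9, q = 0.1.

(p → q): 1 > 0.1, so result = 0.1
(p ∨ (p → q)) = max(1, 0.1) = 1
((p ∨ (p → q)) → r): 1 > 0.9, so result = 0.9
(p → p): 1 ≤ 1, so result = 1
(q ∧ q) = min(0.1, 0.1) = 0.1
(q → r): 0.1 ≤ 0.9, so result = 1
(q ∧ (q → r)) = min(0.1, 1) = 0.1
(q ∨ (q ∧ (q → r))) = max(0.1, 0.1) = 0.1
((q ∧ q) → (q ∨ (q ∧ (q → r)))): 0.1 ≤ 0.1, so result = 1
((p → p) ∨ ((q ∧ q) → (q ∨ (q ∧ (q → r))))) = max(1, 1) = 1
not q: Gödel ¬ of 0.1 = 0 (operand ≠ 0)
(((p → p) ∨ ((q ∧ q) → (q ∨ (q ∧ (q → r))))) ∨ not q) = max(1, 0) = 1
(r ∨ r) = max(0.9, 0.9) = 0.9
((((p → p) ∨ ((q ∧ q) → (q ∨ (q ∧ (q → r))))) ∨ not q) → (r ∨ r)): 1 > 0.9, so result = 0.9
(((p ∨ (p → q)) → r) ∧ ((((p → p) ∨ ((q ∧ q) → (q ∨ (q ∧ (q → r))))) ∨ not q) → (r ∨ r))) = min(0.9, 0.9) = 0.9

0.90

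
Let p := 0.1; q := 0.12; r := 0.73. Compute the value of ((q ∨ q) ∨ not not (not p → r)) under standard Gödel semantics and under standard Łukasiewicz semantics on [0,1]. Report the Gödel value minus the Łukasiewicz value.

0.17

Gödel evaluation:
  (q ∨ q) = max(0.12, 0.12) = 0.12
  not p: Gödel ¬ of 0.1 = 0 (operand ≠ 0)
  (not p → r): 0 ≤ 0.73, so result = 1
  not (not p → r): Gödel ¬ of 1 = 0 (operand ≠ 0)
  not not (not p → r): Gödel ¬ of 0 = 1 (operand is 0)
  ((q ∨ q) ∨ not not (not p → r)) = max(0.12, 1) = 1
  Gödel value = 1
Łukasiewicz evaluation:
  (q ∨ q) = max(0.12, 0.12) = 0.12
  not p: Łukasiewicz ¬ gives 1 − 0.1 = 0.9
  (not p → r): min(1, 1 − 0.9 + 0.73) = 0.83
  not (not p → r): Łukasiewicz ¬ gives 1 − 0.83 = 0.17
  not not (not p → r): Łukasiewicz ¬ gives 1 − 0.17 = 0.83
  ((q ∨ q) ∨ not not (not p → r)) = max(0.12, 0.83) = 0.83
  Łukasiewicz value = 0.83
Difference: 1 − 0.83 = 0.17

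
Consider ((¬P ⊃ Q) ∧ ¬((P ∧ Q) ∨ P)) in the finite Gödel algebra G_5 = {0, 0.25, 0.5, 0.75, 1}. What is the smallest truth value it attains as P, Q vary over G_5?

The minimum is attained at P = 0, Q = 0:
  ¬P: Gödel ¬ of 0 = 1 (operand is 0)
  (¬P ⊃ Q): 1 > 0, so result = 0
  (P ∧ Q) = min(0, 0) = 0
  ((P ∧ Q) ∨ P) = max(0, 0) = 0
  ¬((P ∧ Q) ∨ P): Gödel ¬ of 0 = 1 (operand is 0)
  ((¬P ⊃ Q) ∧ ¬((P ∧ Q) ∨ P)) = min(0, 1) = 0
Checking all 25 assignments confirms none give a value below 0.00.

0.00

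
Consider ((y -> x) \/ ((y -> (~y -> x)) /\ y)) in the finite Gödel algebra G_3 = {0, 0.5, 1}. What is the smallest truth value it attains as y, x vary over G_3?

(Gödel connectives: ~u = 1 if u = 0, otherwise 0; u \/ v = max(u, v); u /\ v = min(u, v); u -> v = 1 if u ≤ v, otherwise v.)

0.50

The minimum is attained at y = 0.5, x = 0:
  (y -> x): 0.5 > 0, so result = 0
  ~y: Gödel ¬ of 0.5 = 0 (operand ≠ 0)
  (~y -> x): 0 ≤ 0, so result = 1
  (y -> (~y -> x)): 0.5 ≤ 1, so result = 1
  ((y -> (~y -> x)) /\ y) = min(1, 0.5) = 0.5
  ((y -> x) \/ ((y -> (~y -> x)) /\ y)) = max(0, 0.5) = 0.5
Checking all 9 assignments confirms none give a value below 0.50.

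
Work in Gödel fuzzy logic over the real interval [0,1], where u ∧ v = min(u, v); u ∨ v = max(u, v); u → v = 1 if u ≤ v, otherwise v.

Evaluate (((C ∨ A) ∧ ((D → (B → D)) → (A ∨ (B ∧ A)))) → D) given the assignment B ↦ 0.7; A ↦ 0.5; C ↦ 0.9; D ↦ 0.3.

0.30

(C ∨ A) = max(0.9, 0.5) = 0.9
(B → D): 0.7 > 0.3, so result = 0.3
(D → (B → D)): 0.3 ≤ 0.3, so result = 1
(B ∧ A) = min(0.7, 0.5) = 0.5
(A ∨ (B ∧ A)) = max(0.5, 0.5) = 0.5
((D → (B → D)) → (A ∨ (B ∧ A))): 1 > 0.5, so result = 0.5
((C ∨ A) ∧ ((D → (B → D)) → (A ∨ (B ∧ A)))) = min(0.9, 0.5) = 0.5
(((C ∨ A) ∧ ((D → (B → D)) → (A ∨ (B ∧ A)))) → D): 0.5 > 0.3, so result = 0.3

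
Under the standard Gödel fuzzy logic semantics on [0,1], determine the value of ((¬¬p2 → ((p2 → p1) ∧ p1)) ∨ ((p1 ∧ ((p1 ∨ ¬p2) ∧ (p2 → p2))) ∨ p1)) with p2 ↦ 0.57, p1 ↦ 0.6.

0.60

¬p2: Gödel ¬ of 0.57 = 0 (operand ≠ 0)
¬¬p2: Gödel ¬ of 0 = 1 (operand is 0)
(p2 → p1): 0.57 ≤ 0.6, so result = 1
((p2 → p1) ∧ p1) = min(1, 0.6) = 0.6
(¬¬p2 → ((p2 → p1) ∧ p1)): 1 > 0.6, so result = 0.6
¬p2: Gödel ¬ of 0.57 = 0 (operand ≠ 0)
(p1 ∨ ¬p2) = max(0.6, 0) = 0.6
(p2 → p2): 0.57 ≤ 0.57, so result = 1
((p1 ∨ ¬p2) ∧ (p2 → p2)) = min(0.6, 1) = 0.6
(p1 ∧ ((p1 ∨ ¬p2) ∧ (p2 → p2))) = min(0.6, 0.6) = 0.6
((p1 ∧ ((p1 ∨ ¬p2) ∧ (p2 → p2))) ∨ p1) = max(0.6, 0.6) = 0.6
((¬¬p2 → ((p2 → p1) ∧ p1)) ∨ ((p1 ∧ ((p1 ∨ ¬p2) ∧ (p2 → p2))) ∨ p1)) = max(0.6, 0.6) = 0.6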